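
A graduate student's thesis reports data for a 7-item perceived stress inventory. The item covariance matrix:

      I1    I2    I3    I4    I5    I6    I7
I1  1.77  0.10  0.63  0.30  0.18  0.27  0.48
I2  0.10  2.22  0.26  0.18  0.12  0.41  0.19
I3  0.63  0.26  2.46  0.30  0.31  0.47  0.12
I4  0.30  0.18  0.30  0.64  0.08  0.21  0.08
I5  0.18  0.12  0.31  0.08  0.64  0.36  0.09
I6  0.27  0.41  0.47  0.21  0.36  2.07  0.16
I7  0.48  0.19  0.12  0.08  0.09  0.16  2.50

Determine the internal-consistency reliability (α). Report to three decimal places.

Σσᵢ² = 1.77 + 2.22 + 2.46 + 0.64 + 0.64 + 2.07 + 2.50 = 12.30
Sum of the distinct covariances = 5.30
total variance = 12.30 + 2 × 5.30 = 22.90
α = (k/(k−1))·(1 − Σσᵢ²/total variance) = (7/6)·(1 − 12.30/22.90) = 0.540

α = 0.540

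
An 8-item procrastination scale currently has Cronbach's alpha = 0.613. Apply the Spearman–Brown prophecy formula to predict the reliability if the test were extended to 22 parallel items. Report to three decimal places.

Length factor m = 22/8 = 2.7500
α' = m·α / (1 + (m−1)·α)
   = 22/8 × 0.613 / (1 + (22/8 − 1) × 0.613)
   = 1.6858 / 2.0728 = 0.813

predicted reliability = 0.813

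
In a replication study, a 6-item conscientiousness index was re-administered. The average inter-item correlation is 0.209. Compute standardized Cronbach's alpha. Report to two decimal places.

standardized Cronbach's alpha = 0.61

Standardized α = k·r̄ / (1 + (k−1)·r̄) = 6 × 0.209 / (1 + 5 × 0.209)
  = 1.2540 / 2.0450 = 0.61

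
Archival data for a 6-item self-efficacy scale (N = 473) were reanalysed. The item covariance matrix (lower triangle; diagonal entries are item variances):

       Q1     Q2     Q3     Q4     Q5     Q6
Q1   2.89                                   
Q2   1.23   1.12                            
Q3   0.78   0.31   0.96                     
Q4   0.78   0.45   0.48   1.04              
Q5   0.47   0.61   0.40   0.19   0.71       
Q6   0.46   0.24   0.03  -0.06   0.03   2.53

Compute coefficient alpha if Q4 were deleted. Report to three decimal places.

Remaining items: Q1, Q2, Q3, Q5, Q6 (k = 5).
Σσᵢ² = 2.89 + 1.12 + 0.96 + 0.71 + 2.53 = 8.21
total variance = 8.21 + 2 × 4.56 = 17.33
α (item deleted) = (5/4)·(1 − 8.21/17.33) = 0.658

α = 0.658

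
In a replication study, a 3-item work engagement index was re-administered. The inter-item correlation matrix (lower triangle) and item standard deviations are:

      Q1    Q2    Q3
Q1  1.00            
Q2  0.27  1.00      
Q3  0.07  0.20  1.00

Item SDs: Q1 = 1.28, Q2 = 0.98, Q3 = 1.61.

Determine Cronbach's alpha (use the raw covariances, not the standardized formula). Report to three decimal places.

α = 0.353

Σσ²ᵢ = 1.28² + 0.98² + 1.61² = 5.1909
Covariances σ_ij = r_ij · s_i · s_j:
  σ(Q1,Q2) = 0.27 × 1.28 × 0.98 = 0.3387
  σ(Q1,Q3) = 0.07 × 1.28 × 1.61 = 0.1443
  σ(Q2,Q3) = 0.20 × 0.98 × 1.61 = 0.3156
σ²_T = Σσ²ᵢ + 2·Σσ_ij = 5.1909 + 2 × 0.7986 = 6.7881
α = (3/2)·(1 − 5.1909/6.7881) = 0.353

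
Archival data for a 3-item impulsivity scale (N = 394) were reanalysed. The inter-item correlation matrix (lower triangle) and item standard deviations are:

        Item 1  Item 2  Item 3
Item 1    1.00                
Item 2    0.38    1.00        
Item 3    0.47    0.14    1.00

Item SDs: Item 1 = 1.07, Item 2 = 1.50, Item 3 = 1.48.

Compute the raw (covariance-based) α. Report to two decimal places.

α = 0.56

Σσ²ᵢ = 1.07² + 1.50² + 1.48² = 5.5853
Covariances σ_ij = r_ij · s_i · s_j:
  σ(Item 1,Item 2) = 0.38 × 1.07 × 1.50 = 0.6099
  σ(Item 1,Item 3) = 0.47 × 1.07 × 1.48 = 0.7443
  σ(Item 2,Item 3) = 0.14 × 1.50 × 1.48 = 0.3108
σ²_T = Σσ²ᵢ + 2·Σσ_ij = 5.5853 + 2 × 1.6650 = 8.9153
α = (3/2)·(1 − 5.5853/8.9153) = 0.56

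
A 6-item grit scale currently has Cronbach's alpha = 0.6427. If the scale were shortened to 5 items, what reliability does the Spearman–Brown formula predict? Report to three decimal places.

Length factor m = 5/6 = 0.8333
α' = m·α / (1 − (1−m)·α)
   = 5/6 × 0.6427 / (1 − (1 − 5/6) × 0.6427)
   = 0.5356 / 0.8929 = 0.600

predicted reliability = 0.600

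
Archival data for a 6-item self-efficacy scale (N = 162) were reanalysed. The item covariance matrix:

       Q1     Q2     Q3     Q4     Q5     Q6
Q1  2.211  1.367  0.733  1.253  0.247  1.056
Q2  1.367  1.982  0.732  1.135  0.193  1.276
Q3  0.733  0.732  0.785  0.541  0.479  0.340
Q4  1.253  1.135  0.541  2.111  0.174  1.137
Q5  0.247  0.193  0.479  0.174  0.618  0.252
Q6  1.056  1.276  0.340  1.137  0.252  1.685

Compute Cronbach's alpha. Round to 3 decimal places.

Σσ²ᵢ = 2.211 + 1.982 + 0.785 + 2.111 + 0.618 + 1.685 = 9.392
Sum of the distinct covariances = 10.915
Var(T) = 9.392 + 2 × 10.915 = 31.222
α = (k/(k−1))·(1 − Σσ²ᵢ/Var(T)) = (6/5)·(1 − 9.392/31.222) = 0.839

α = 0.839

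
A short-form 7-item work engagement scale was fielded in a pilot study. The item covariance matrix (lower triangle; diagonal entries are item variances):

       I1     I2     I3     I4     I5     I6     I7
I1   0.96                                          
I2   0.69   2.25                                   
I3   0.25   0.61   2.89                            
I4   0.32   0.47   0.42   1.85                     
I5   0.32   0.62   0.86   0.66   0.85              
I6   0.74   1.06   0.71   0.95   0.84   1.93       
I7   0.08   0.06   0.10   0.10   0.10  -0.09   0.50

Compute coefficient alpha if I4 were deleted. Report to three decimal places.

Remaining items: I1, I2, I3, I5, I6, I7 (k = 6).
Σσᵢ² = 0.96 + 2.25 + 2.89 + 0.85 + 1.93 + 0.50 = 9.38
total variance = 9.38 + 2 × 6.95 = 23.28
α (item deleted) = (6/5)·(1 − 9.38/23.28) = 0.716

coefficient alpha = 0.716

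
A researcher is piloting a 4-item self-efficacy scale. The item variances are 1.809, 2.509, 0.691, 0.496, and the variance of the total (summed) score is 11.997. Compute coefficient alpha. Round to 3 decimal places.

ΣVar(i) = 1.809 + 2.509 + 0.691 + 0.496 = 5.505
α = (k/(k−1))·(1 − ΣVar(i)/Var(T)) = (4/3)·(1 − 5.505/11.997) = 0.722

α = 0.722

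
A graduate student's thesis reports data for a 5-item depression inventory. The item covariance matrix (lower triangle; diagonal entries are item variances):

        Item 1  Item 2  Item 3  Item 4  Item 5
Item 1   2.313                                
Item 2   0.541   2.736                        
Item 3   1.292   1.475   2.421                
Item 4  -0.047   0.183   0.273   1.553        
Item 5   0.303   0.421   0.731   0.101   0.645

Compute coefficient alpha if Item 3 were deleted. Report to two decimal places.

coefficient alpha = 0.39

Remaining items: Item 1, Item 2, Item 4, Item 5 (k = 4).
ΣVar(i) = 2.313 + 2.736 + 1.553 + 0.645 = 7.247
Var(T) = 7.247 + 2 × 1.502 = 10.251
α (item deleted) = (4/3)·(1 − 7.247/10.251) = 0.39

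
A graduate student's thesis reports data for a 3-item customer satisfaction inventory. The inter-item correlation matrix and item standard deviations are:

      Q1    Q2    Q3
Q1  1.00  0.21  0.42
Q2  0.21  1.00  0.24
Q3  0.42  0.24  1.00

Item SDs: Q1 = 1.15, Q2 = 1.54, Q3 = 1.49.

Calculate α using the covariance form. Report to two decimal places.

Σσ²ᵢ = 1.15² + 1.54² + 1.49² = 5.9142
Covariances σ_ij = r_ij · s_i · s_j:
  σ(Q1,Q2) = 0.21 × 1.15 × 1.54 = 0.3719
  σ(Q1,Q3) = 0.42 × 1.15 × 1.49 = 0.7197
  σ(Q2,Q3) = 0.24 × 1.54 × 1.49 = 0.5507
σ²_T = Σσ²ᵢ + 2·Σσ_ij = 5.9142 + 2 × 1.6423 = 9.1988
α = (3/2)·(1 − 5.9142/9.1988) = 0.54

α = 0.54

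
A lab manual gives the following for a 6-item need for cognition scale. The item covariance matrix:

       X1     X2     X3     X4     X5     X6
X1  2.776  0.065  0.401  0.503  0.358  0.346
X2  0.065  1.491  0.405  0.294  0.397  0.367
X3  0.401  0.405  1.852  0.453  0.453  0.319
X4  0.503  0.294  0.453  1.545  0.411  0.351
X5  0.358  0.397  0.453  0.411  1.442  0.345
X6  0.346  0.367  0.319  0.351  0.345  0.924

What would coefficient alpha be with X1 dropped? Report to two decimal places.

α = 0.64

Remaining items: X2, X3, X4, X5, X6 (k = 5).
Σσᵢ² = 1.491 + 1.852 + 1.545 + 1.442 + 0.924 = 7.254
σ²_total = 7.254 + 2 × 3.795 = 14.844
α (item deleted) = (5/4)·(1 − 7.254/14.844) = 0.64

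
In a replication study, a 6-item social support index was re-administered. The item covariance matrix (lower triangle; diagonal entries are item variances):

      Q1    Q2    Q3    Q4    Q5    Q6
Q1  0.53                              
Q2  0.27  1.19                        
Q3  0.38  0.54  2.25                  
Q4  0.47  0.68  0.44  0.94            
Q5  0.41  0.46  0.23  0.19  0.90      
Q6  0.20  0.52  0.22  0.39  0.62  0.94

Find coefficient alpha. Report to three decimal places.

ΣVar(i) = 0.53 + 1.19 + 2.25 + 0.94 + 0.90 + 0.94 = 6.75
Sum of the distinct covariances = 6.02
σ²_T = 6.75 + 2 × 6.02 = 18.79
α = (k/(k−1))·(1 − ΣVar(i)/σ²_T) = (6/5)·(1 − 6.75/18.79) = 0.769

coefficient alpha = 0.769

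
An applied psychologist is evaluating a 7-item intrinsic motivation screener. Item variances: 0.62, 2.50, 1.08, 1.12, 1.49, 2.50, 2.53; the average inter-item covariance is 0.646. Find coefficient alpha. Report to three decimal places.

coefficient alpha = 0.812

Σσᵢ² = 0.62 + 2.50 + 1.08 + 1.12 + 1.49 + 2.50 + 2.53 = 11.84
Sum of the 21 distinct covariances = 21 × 0.646 = 13.566
Var(T) = Σσᵢ² + 2·Σcov = 11.84 + 2 × 13.566 = 38.972
α = (7/6)·(1 − 11.84/38.972) = 0.812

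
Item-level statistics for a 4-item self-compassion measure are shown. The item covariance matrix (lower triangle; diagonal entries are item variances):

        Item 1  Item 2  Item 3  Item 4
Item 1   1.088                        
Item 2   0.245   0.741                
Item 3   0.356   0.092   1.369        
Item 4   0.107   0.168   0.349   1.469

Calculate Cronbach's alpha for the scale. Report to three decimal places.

sum of item variances = 1.088 + 0.741 + 1.369 + 1.469 = 4.667
Sum of the distinct covariances = 1.317
σ²_T = 4.667 + 2 × 1.317 = 7.301
α = (k/(k−1))·(1 − sum of item variances/σ²_T) = (4/3)·(1 − 4.667/7.301) = 0.481

Cronbach's alpha = 0.481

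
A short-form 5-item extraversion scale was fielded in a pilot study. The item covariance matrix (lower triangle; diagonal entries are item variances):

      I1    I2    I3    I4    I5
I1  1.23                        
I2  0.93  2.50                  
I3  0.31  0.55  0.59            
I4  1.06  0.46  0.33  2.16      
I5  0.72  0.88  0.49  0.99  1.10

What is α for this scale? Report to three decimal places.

α = 0.799

Σσ²ᵢ = 1.23 + 2.50 + 0.59 + 2.16 + 1.10 = 7.58
Σ_{i<j} σ_ij = 6.72
Var(T) = 7.58 + 2 × 6.72 = 21.02
α = (k/(k−1))·(1 − Σσ²ᵢ/Var(T)) = (5/4)·(1 − 7.58/21.02) = 0.799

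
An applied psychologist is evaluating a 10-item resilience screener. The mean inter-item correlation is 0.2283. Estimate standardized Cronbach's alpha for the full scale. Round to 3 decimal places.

standardized Cronbach's alpha = 0.747

Standardized α = k·r̄ / (1 + (k−1)·r̄) = 10 × 0.2283 / (1 + 9 × 0.2283)
  = 2.2830 / 3.0547 = 0.747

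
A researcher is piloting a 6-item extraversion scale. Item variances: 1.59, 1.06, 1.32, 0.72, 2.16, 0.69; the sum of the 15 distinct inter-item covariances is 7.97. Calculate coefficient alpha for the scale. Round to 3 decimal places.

ΣVar(i) = 1.59 + 1.06 + 1.32 + 0.72 + 2.16 + 0.69 = 7.54
Sum of distinct covariances = 7.97
σ²_total = ΣVar(i) + 2·Σcov = 7.54 + 2 × 7.97 = 23.48
α = (6/5)·(1 − 7.54/23.48) = 0.815

α = 0.815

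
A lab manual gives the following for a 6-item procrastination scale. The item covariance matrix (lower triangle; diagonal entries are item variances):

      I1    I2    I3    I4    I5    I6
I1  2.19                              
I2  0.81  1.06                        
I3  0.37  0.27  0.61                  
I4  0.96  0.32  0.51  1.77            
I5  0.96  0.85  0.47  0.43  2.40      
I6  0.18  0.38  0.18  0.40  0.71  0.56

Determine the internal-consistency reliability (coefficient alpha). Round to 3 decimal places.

Σσ²ᵢ = 2.19 + 1.06 + 0.61 + 1.77 + 2.40 + 0.56 = 8.59
Σ_{i<j} σ_ij = 7.80
σ²_total = 8.59 + 2 × 7.80 = 24.19
α = (k/(k−1))·(1 − Σσ²ᵢ/σ²_total) = (6/5)·(1 − 8.59/24.19) = 0.774

α = 0.774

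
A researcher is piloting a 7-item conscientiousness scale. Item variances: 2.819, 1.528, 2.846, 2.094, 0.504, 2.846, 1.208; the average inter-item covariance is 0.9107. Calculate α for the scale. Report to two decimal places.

sum of item variances = 2.819 + 1.528 + 2.846 + 2.094 + 0.504 + 2.846 + 1.208 = 13.845
Sum of the 21 distinct covariances = 21 × 0.9107 = 19.1247
Var(T) = sum of item variances + 2·Σcov = 13.845 + 2 × 19.1247 = 52.0944
α = (7/6)·(1 − 13.845/52.0944) = 0.86

α = 0.86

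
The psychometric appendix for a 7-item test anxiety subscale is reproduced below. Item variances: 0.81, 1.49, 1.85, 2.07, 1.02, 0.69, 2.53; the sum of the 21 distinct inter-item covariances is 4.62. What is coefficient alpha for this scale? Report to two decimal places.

α = 0.55

sum of item variances = 0.81 + 1.49 + 1.85 + 2.07 + 1.02 + 0.69 + 2.53 = 10.46
Sum of distinct covariances = 4.62
Var(T) = sum of item variances + 2·Σcov = 10.46 + 2 × 4.62 = 19.70
α = (7/6)·(1 − 10.46/19.70) = 0.55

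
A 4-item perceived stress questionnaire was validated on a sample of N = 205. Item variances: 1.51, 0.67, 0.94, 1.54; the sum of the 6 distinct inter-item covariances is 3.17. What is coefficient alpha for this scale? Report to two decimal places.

sum of item variances = 1.51 + 0.67 + 0.94 + 1.54 = 4.66
Sum of distinct covariances = 3.17
σ²_total = sum of item variances + 2·Σcov = 4.66 + 2 × 3.17 = 11.00
α = (4/3)·(1 − 4.66/11.00) = 0.77

coefficient alpha = 0.77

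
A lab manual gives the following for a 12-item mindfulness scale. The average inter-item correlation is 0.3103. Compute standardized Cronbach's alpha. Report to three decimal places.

standardized Cronbach's alpha = 0.844

Standardized α = k·r̄ / (1 + (k−1)·r̄) = 12 × 0.3103 / (1 + 11 × 0.3103)
  = 3.7236 / 4.4133 = 0.844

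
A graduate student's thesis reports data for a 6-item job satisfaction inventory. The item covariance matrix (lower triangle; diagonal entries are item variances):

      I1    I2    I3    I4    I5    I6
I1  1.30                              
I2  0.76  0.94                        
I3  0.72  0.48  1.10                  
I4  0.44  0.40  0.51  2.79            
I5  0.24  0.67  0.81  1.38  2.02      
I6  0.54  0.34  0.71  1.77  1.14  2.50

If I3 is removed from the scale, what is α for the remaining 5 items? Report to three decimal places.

α = 0.771

Remaining items: I1, I2, I4, I5, I6 (k = 5).
sum of item variances = 1.30 + 0.94 + 2.79 + 2.02 + 2.50 = 9.55
σ²_T = 9.55 + 2 × 7.68 = 24.91
α (item deleted) = (5/4)·(1 − 9.55/24.91) = 0.771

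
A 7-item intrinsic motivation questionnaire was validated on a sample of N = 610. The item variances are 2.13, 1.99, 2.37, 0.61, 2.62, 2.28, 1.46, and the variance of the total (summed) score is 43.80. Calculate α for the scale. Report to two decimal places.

sum of item variances = 2.13 + 1.99 + 2.37 + 0.61 + 2.62 + 2.28 + 1.46 = 13.46
α = (k/(k−1))·(1 − sum of item variances/Var(T)) = (7/6)·(1 − 13.46/43.80) = 0.81

α = 0.81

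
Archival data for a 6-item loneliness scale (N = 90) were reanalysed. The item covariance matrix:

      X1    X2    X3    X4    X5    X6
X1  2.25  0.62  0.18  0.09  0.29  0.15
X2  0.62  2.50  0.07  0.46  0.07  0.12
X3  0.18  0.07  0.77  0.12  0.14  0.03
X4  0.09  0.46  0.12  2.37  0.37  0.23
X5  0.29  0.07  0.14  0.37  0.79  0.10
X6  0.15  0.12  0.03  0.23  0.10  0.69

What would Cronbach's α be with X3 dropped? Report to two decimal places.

Remaining items: X1, X2, X4, X5, X6 (k = 5).
Σσ²ᵢ = 2.25 + 2.50 + 2.37 + 0.79 + 0.69 = 8.60
σ²_total = 8.60 + 2 × 2.50 = 13.60
α (item deleted) = (5/4)·(1 − 8.60/13.60) = 0.46

Cronbach's α = 0.46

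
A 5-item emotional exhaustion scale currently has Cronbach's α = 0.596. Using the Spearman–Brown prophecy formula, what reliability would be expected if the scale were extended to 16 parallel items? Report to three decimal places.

Length factor m = 16/5 = 3.2000
α' = m·α / (1 + (m−1)·α)
   = 16/5 × 0.596 / (1 + (16/5 − 1) × 0.596)
   = 1.9072 / 2.3112 = 0.825

predicted reliability = 0.825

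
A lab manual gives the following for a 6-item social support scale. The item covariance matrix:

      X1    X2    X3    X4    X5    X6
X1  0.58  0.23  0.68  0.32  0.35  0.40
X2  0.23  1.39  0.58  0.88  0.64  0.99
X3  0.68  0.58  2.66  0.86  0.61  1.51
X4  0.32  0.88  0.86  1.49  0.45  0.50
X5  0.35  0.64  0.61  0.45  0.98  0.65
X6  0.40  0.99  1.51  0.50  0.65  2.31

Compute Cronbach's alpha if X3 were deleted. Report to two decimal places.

Remaining items: X1, X2, X4, X5, X6 (k = 5).
Σσ²ᵢ = 0.58 + 1.39 + 1.49 + 0.98 + 2.31 = 6.75
total variance = 6.75 + 2 × 5.41 = 17.57
α (item deleted) = (5/4)·(1 − 6.75/17.57) = 0.77

Cronbach's alpha = 0.77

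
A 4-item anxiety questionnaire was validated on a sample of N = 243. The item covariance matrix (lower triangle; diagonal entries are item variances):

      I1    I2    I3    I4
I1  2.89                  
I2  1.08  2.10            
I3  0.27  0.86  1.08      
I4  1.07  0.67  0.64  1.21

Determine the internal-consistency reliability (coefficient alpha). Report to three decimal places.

sum of item variances = 2.89 + 2.10 + 1.08 + 1.21 = 7.28
Sum of off-diagonal covariances = 4.59
total variance = 7.28 + 2 × 4.59 = 16.46
α = (k/(k−1))·(1 − sum of item variances/total variance) = (4/3)·(1 − 7.28/16.46) = 0.744

coefficient alpha = 0.744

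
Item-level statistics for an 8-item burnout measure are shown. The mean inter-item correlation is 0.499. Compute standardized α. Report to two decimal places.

Standardized α = k·r̄ / (1 + (k−1)·r̄) = 8 × 0.499 / (1 + 7 × 0.499)
  = 3.9920 / 4.4930 = 0.89

α = 0.89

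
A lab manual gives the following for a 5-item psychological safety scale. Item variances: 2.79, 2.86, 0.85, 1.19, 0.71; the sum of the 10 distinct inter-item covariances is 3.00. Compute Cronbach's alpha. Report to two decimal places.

Σσ²ᵢ = 2.79 + 2.86 + 0.85 + 1.19 + 0.71 = 8.40
Sum of distinct covariances = 3.00
Var(T) = Σσ²ᵢ + 2·Σcov = 8.40 + 2 × 3.00 = 14.40
α = (5/4)·(1 − 8.40/14.40) = 0.52

Cronbach's alpha = 0.52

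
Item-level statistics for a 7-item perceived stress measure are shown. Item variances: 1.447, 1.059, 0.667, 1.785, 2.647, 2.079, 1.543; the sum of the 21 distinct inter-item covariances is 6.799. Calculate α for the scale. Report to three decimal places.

Σσᵢ² = 1.447 + 1.059 + 0.667 + 1.785 + 2.647 + 2.079 + 1.543 = 11.227
Sum of distinct covariances = 6.799
total variance = Σσᵢ² + 2·Σcov = 11.227 + 2 × 6.799 = 24.825
α = (7/6)·(1 − 11.227/24.825) = 0.639

α = 0.639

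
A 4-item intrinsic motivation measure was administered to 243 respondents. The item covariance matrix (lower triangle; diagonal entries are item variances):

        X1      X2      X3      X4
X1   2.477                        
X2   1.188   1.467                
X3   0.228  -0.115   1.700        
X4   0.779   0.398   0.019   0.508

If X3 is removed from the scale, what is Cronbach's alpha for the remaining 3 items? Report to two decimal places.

α = 0.77

Remaining items: X1, X2, X4 (k = 3).
sum of item variances = 2.477 + 1.467 + 0.508 = 4.452
σ²_total = 4.452 + 2 × 2.365 = 9.182
α (item deleted) = (3/2)·(1 − 4.452/9.182) = 0.77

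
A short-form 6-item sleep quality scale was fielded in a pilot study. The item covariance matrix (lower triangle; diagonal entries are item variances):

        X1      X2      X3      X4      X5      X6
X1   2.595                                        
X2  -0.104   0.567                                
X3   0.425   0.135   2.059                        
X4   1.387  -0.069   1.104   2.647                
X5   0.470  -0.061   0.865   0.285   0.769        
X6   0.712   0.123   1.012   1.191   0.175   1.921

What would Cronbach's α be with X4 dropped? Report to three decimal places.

Cronbach's α = 0.608

Remaining items: X1, X2, X3, X5, X6 (k = 5).
sum of item variances = 2.595 + 0.567 + 2.059 + 0.769 + 1.921 = 7.911
σ²_total = 7.911 + 2 × 3.752 = 15.415
α (item deleted) = (5/4)·(1 − 7.911/15.415) = 0.608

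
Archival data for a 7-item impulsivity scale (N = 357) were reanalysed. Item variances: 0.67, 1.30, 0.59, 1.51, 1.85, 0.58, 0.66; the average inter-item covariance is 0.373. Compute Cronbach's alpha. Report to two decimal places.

Cronbach's alpha = 0.80

Σσᵢ² = 0.67 + 1.30 + 0.59 + 1.51 + 1.85 + 0.58 + 0.66 = 7.16
Sum of the 21 distinct covariances = 21 × 0.373 = 7.833
Var(T) = Σσᵢ² + 2·Σcov = 7.16 + 2 × 7.833 = 22.826
α = (7/6)·(1 − 7.16/22.826) = 0.80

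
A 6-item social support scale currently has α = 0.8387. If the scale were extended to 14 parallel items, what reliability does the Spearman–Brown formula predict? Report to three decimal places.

predicted reliability = 0.924

Length factor m = 14/6 = 2.3333
α' = m·α / (1 + (m−1)·α)
   = 14/6 × 0.8387 / (1 + (14/6 − 1) × 0.8387)
   = 1.9570 / 2.1183 = 0.924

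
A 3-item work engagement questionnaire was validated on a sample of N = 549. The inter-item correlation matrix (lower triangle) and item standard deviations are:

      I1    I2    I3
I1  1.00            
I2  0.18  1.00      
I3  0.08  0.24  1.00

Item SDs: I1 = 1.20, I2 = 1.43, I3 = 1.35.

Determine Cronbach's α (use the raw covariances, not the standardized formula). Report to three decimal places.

Cronbach's α = 0.380

Σσ²ᵢ = 1.20² + 1.43² + 1.35² = 5.3074
Covariances σ_ij = r_ij · s_i · s_j:
  σ(I1,I2) = 0.18 × 1.20 × 1.43 = 0.3089
  σ(I1,I3) = 0.08 × 1.20 × 1.35 = 0.1296
  σ(I2,I3) = 0.24 × 1.43 × 1.35 = 0.4633
σ²_T = Σσ²ᵢ + 2·Σσ_ij = 5.3074 + 2 × 0.9018 = 7.1110
α = (3/2)·(1 − 5.3074/7.1110) = 0.380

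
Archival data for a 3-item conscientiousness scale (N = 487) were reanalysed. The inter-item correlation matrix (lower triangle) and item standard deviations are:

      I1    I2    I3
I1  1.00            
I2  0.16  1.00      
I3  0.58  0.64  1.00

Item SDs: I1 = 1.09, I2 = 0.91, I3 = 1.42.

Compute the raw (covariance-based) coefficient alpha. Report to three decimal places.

α = 0.724

Σσ²ᵢ = 1.09² + 0.91² + 1.42² = 4.0326
Covariances σ_ij = r_ij · s_i · s_j:
  σ(I1,I2) = 0.16 × 1.09 × 0.91 = 0.1587
  σ(I1,I3) = 0.58 × 1.09 × 1.42 = 0.8977
  σ(I2,I3) = 0.64 × 0.91 × 1.42 = 0.8270
σ²_T = Σσ²ᵢ + 2·Σσ_ij = 4.0326 + 2 × 1.8834 = 7.7994
α = (3/2)·(1 − 4.0326/7.7994) = 0.724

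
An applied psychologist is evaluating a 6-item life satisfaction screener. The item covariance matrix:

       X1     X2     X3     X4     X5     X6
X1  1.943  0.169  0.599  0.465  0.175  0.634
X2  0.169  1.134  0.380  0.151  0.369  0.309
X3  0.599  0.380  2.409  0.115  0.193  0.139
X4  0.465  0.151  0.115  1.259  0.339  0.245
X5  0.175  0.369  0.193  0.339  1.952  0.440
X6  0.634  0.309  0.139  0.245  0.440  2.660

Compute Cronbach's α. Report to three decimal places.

Σσ²ᵢ = 1.943 + 1.134 + 2.409 + 1.259 + 1.952 + 2.660 = 11.357
Σ_{i<j} σ_ij = 4.722
Var(T) = 11.357 + 2 × 4.722 = 20.801
α = (k/(k−1))·(1 − Σσ²ᵢ/Var(T)) = (6/5)·(1 − 11.357/20.801) = 0.545

Cronbach's α = 0.545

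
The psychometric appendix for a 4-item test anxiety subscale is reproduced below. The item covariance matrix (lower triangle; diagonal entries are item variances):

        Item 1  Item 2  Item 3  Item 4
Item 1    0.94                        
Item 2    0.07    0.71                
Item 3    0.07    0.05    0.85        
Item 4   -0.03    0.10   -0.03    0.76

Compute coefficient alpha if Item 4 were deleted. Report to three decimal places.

coefficient alpha = 0.198

Remaining items: Item 1, Item 2, Item 3 (k = 3).
sum of item variances = 0.94 + 0.71 + 0.85 = 2.50
Var(T) = 2.50 + 2 × 0.19 = 2.88
α (item deleted) = (3/2)·(1 − 2.50/2.88) = 0.198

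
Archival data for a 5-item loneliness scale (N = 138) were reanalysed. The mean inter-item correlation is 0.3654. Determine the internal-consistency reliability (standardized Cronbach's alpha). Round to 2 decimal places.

Standardized α = k·r̄ / (1 + (k−1)·r̄) = 5 × 0.3654 / (1 + 4 × 0.3654)
  = 1.8270 / 2.4616 = 0.74

standardized Cronbach's alpha = 0.74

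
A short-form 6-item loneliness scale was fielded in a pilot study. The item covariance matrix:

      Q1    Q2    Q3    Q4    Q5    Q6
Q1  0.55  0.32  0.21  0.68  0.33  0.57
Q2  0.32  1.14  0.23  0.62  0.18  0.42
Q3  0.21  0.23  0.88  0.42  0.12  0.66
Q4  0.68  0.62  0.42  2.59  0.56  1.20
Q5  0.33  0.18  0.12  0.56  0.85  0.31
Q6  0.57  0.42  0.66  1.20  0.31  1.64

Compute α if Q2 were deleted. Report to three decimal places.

α = 0.761

Remaining items: Q1, Q3, Q4, Q5, Q6 (k = 5).
ΣVar(i) = 0.55 + 0.88 + 2.59 + 0.85 + 1.64 = 6.51
σ²_total = 6.51 + 2 × 5.06 = 16.63
α (item deleted) = (5/4)·(1 − 6.51/16.63) = 0.761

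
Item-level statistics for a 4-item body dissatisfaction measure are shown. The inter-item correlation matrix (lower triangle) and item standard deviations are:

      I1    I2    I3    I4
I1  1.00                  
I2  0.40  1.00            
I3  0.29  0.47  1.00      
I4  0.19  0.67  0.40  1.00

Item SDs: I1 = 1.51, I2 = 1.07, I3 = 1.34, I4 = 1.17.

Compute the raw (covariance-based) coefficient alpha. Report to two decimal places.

Σσ²ᵢ = 1.51² + 1.07² + 1.34² + 1.17² = 6.5895
Covariances σ_ij = r_ij · s_i · s_j:
  σ(I1,I2) = 0.40 × 1.51 × 1.07 = 0.6463
  σ(I1,I3) = 0.29 × 1.51 × 1.34 = 0.5868
  σ(I1,I4) = 0.19 × 1.51 × 1.17 = 0.3357
  σ(I2,I3) = 0.47 × 1.07 × 1.34 = 0.6739
  σ(I2,I4) = 0.67 × 1.07 × 1.17 = 0.8388
  σ(I3,I4) = 0.40 × 1.34 × 1.17 = 0.6271
σ²_T = Σσ²ᵢ + 2·Σσ_ij = 6.5895 + 2 × 3.7086 = 14.0067
α = (4/3)·(1 − 6.5895/14.0067) = 0.71

coefficient alpha = 0.71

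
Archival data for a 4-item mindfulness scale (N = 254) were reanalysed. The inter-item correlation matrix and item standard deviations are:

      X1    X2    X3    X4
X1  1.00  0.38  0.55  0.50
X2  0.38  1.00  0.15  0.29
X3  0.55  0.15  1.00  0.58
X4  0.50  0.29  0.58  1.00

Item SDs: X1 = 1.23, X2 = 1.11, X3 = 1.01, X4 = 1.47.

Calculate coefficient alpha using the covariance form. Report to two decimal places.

Σσ²ᵢ = 1.23² + 1.11² + 1.01² + 1.47² = 5.9260
Covariances σ_ij = r_ij · s_i · s_j:
  σ(X1,X2) = 0.38 × 1.23 × 1.11 = 0.5188
  σ(X1,X3) = 0.55 × 1.23 × 1.01 = 0.6833
  σ(X1,X4) = 0.50 × 1.23 × 1.47 = 0.9041
  σ(X2,X3) = 0.15 × 1.11 × 1.01 = 0.1682
  σ(X2,X4) = 0.29 × 1.11 × 1.47 = 0.4732
  σ(X3,X4) = 0.58 × 1.01 × 1.47 = 0.8611
σ²_T = Σσ²ᵢ + 2·Σσ_ij = 5.9260 + 2 × 3.6087 = 13.1434
α = (4/3)·(1 − 5.9260/13.1434) = 0.73

coefficient alpha = 0.73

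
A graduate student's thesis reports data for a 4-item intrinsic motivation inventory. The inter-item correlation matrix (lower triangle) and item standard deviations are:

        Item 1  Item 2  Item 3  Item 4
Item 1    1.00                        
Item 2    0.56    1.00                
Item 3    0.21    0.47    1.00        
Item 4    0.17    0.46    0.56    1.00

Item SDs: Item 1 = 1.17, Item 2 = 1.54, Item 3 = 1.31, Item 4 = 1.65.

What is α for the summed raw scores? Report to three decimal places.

α = 0.733

Σσ²ᵢ = 1.17² + 1.54² + 1.31² + 1.65² = 8.1791
Covariances σ_ij = r_ij · s_i · s_j:
  σ(Item 1,Item 2) = 0.56 × 1.17 × 1.54 = 1.0090
  σ(Item 1,Item 3) = 0.21 × 1.17 × 1.31 = 0.3219
  σ(Item 1,Item 4) = 0.17 × 1.17 × 1.65 = 0.3282
  σ(Item 2,Item 3) = 0.47 × 1.54 × 1.31 = 0.9482
  σ(Item 2,Item 4) = 0.46 × 1.54 × 1.65 = 1.1689
  σ(Item 3,Item 4) = 0.56 × 1.31 × 1.65 = 1.2104
σ²_T = Σσ²ᵢ + 2·Σσ_ij = 8.1791 + 2 × 4.9866 = 18.1523
α = (4/3)·(1 − 8.1791/18.1523) = 0.733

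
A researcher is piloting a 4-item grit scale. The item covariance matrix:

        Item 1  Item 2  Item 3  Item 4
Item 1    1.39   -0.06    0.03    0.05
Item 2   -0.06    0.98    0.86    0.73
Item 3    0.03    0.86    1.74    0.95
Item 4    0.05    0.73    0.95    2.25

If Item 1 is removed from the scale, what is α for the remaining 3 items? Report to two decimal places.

Remaining items: Item 2, Item 3, Item 4 (k = 3).
Σσ²ᵢ = 0.98 + 1.74 + 2.25 = 4.97
σ²_T = 4.97 + 2 × 2.54 = 10.05
α (item deleted) = (3/2)·(1 − 4.97/10.05) = 0.76

α = 0.76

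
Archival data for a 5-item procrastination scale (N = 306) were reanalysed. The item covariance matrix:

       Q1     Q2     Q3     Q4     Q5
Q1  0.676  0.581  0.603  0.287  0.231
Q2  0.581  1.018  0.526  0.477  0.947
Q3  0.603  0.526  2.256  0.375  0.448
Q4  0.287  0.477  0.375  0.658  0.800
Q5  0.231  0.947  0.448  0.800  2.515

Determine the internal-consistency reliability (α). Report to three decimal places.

α = 0.746

ΣVar(i) = 0.676 + 1.018 + 2.256 + 0.658 + 2.515 = 7.123
Sum of the distinct covariances = 5.275
σ²_total = 7.123 + 2 × 5.275 = 17.673
α = (k/(k−1))·(1 − ΣVar(i)/σ²_total) = (5/4)·(1 − 7.123/17.673) = 0.746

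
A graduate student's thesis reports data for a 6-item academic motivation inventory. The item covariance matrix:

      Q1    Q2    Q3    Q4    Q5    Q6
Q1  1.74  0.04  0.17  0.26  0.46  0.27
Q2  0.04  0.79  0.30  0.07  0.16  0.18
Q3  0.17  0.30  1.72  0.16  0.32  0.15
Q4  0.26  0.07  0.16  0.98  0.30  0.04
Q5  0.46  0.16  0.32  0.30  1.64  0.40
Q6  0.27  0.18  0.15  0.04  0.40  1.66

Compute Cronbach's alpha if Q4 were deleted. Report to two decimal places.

Remaining items: Q1, Q2, Q3, Q5, Q6 (k = 5).
Σσ²ᵢ = 1.74 + 0.79 + 1.72 + 1.64 + 1.66 = 7.55
Var(T) = 7.55 + 2 × 2.45 = 12.45
α (item deleted) = (5/4)·(1 − 7.55/12.45) = 0.49

Cronbach's alpha = 0.49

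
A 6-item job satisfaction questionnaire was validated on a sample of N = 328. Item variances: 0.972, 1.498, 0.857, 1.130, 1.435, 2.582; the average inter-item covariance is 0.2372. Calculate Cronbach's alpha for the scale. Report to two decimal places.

ΣVar(i) = 0.972 + 1.498 + 0.857 + 1.130 + 1.435 + 2.582 = 8.474
Sum of the 15 distinct covariances = 15 × 0.2372 = 3.5580
Var(T) = ΣVar(i) + 2·Σcov = 8.474 + 2 × 3.5580 = 15.5900
α = (6/5)·(1 − 8.474/15.5900) = 0.55

Cronbach's alpha = 0.55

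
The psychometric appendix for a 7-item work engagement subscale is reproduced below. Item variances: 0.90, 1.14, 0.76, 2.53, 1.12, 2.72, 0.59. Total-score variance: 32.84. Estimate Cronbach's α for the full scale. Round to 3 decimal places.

Σσᵢ² = 0.90 + 1.14 + 0.76 + 2.53 + 1.12 + 2.72 + 0.59 = 9.76
α = (k/(k−1))·(1 − Σσᵢ²/σ²_T) = (7/6)·(1 − 9.76/32.84) = 0.820

α = 0.820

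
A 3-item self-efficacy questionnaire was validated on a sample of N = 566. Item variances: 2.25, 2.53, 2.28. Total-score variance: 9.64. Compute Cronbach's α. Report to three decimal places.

Σσᵢ² = 2.25 + 2.53 + 2.28 = 7.06
α = (k/(k−1))·(1 − Σσᵢ²/total variance) = (3/2)·(1 − 7.06/9.64) = 0.401

α = 0.401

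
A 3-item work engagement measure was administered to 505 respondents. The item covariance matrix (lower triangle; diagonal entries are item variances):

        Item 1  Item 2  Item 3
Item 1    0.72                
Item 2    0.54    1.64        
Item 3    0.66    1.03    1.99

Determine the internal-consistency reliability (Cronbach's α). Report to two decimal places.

α = 0.76

sum of item variances = 0.72 + 1.64 + 1.99 = 4.35
Sum of off-diagonal covariances = 2.23
σ²_T = 4.35 + 2 × 2.23 = 8.81
α = (k/(k−1))·(1 − sum of item variances/σ²_T) = (3/2)·(1 − 4.35/8.81) = 0.76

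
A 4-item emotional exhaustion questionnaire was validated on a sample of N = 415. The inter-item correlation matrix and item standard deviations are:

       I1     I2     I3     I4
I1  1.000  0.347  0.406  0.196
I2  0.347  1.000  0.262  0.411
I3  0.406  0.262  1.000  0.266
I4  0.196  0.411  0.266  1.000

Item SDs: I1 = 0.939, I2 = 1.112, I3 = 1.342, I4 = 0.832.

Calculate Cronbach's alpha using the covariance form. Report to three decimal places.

Cronbach's alpha = 0.635

Σσ²ᵢ = 0.939² + 1.112² + 1.342² + 0.832² = 4.6115
Covariances σ_ij = r_ij · s_i · s_j:
  σ(I1,I2) = 0.347 × 0.939 × 1.112 = 0.3623
  σ(I1,I3) = 0.406 × 0.939 × 1.342 = 0.5116
  σ(I1,I4) = 0.196 × 0.939 × 0.832 = 0.1531
  σ(I2,I3) = 0.262 × 1.112 × 1.342 = 0.3910
  σ(I2,I4) = 0.411 × 1.112 × 0.832 = 0.3803
  σ(I3,I4) = 0.266 × 1.342 × 0.832 = 0.2970
σ²_T = Σσ²ᵢ + 2·Σσ_ij = 4.6115 + 2 × 2.0953 = 8.8021
α = (4/3)·(1 − 4.6115/8.8021) = 0.635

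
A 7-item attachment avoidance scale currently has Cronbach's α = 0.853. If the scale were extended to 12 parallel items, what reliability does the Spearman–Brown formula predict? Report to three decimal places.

Length factor m = 12/7 = 1.7143
α' = m·α / (1 + (m−1)·α)
   = 12/7 × 0.853 / (1 + (12/7 − 1) × 0.853)
   = 1.4623 / 1.6093 = 0.909

predicted reliability = 0.909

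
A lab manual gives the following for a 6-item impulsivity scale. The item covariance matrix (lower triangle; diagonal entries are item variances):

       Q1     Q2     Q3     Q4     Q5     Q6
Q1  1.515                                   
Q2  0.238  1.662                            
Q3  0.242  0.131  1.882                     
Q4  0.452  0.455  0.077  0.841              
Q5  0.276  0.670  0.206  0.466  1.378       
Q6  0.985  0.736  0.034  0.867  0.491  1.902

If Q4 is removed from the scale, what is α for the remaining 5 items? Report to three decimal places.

Remaining items: Q1, Q2, Q3, Q5, Q6 (k = 5).
sum of item variances = 1.515 + 1.662 + 1.882 + 1.378 + 1.902 = 8.339
σ²_T = 8.339 + 2 × 4.009 = 16.357
α (item deleted) = (5/4)·(1 − 8.339/16.357) = 0.613

α = 0.613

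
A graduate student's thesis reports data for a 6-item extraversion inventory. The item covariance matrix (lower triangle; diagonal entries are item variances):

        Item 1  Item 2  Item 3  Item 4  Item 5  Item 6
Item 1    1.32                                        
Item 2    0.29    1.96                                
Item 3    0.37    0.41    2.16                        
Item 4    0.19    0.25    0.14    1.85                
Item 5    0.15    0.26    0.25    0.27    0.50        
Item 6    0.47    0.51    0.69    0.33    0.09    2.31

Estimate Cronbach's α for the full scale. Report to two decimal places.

Cronbach's α = 0.58

Σσ²ᵢ = 1.32 + 1.96 + 2.16 + 1.85 + 0.50 + 2.31 = 10.10
Sum of off-diagonal covariances = 4.67
total variance = 10.10 + 2 × 4.67 = 19.44
α = (k/(k−1))·(1 − Σσ²ᵢ/total variance) = (6/5)·(1 − 10.10/19.44) = 0.58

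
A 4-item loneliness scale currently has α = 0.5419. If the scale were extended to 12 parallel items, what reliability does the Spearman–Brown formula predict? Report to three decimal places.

predicted reliability = 0.780

Length factor m = 12/4 = 3.0000
α' = m·α / (1 + (m−1)·α)
   = 12/4 × 0.5419 / (1 + (12/4 − 1) × 0.5419)
   = 1.6257 / 2.0838 = 0.780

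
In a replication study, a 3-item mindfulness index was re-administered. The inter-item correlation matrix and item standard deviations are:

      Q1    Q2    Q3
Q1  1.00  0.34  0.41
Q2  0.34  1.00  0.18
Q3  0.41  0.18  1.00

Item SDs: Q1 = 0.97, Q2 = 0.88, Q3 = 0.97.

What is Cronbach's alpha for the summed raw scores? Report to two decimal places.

Σσ²ᵢ = 0.97² + 0.88² + 0.97² = 2.6562
Covariances σ_ij = r_ij · s_i · s_j:
  σ(Q1,Q2) = 0.34 × 0.97 × 0.88 = 0.2902
  σ(Q1,Q3) = 0.41 × 0.97 × 0.97 = 0.3858
  σ(Q2,Q3) = 0.18 × 0.88 × 0.97 = 0.1536
σ²_T = Σσ²ᵢ + 2·Σσ_ij = 2.6562 + 2 × 0.8296 = 4.3154
α = (3/2)·(1 − 2.6562/4.3154) = 0.58

Cronbach's alpha = 0.58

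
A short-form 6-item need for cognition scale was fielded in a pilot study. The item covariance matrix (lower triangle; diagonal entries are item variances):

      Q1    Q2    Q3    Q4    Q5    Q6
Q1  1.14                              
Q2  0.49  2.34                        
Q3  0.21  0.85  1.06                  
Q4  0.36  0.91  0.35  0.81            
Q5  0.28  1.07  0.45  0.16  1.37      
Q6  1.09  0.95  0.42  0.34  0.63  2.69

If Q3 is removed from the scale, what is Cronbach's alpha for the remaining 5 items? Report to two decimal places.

Cronbach's alpha = 0.75

Remaining items: Q1, Q2, Q4, Q5, Q6 (k = 5).
Σσᵢ² = 1.14 + 2.34 + 0.81 + 1.37 + 2.69 = 8.35
total variance = 8.35 + 2 × 6.28 = 20.91
α (item deleted) = (5/4)·(1 − 8.35/20.91) = 0.75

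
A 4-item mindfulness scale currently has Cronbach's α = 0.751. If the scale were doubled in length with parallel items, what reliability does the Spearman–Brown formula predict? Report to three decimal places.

predicted reliability = 0.858

Length factor m = 2
α' = m·α / (1 + (m−1)·α)
   = 2 × 0.751 / (1 + (2 − 1) × 0.751)
   = 1.5020 / 1.7510 = 0.858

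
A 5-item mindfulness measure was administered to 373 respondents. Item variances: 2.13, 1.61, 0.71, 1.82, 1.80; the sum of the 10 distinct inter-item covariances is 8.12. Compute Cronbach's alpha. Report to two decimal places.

Cronbach's alpha = 0.84

sum of item variances = 2.13 + 1.61 + 0.71 + 1.82 + 1.80 = 8.07
Sum of distinct covariances = 8.12
σ²_total = sum of item variances + 2·Σcov = 8.07 + 2 × 8.12 = 24.31
α = (5/4)·(1 − 8.07/24.31) = 0.84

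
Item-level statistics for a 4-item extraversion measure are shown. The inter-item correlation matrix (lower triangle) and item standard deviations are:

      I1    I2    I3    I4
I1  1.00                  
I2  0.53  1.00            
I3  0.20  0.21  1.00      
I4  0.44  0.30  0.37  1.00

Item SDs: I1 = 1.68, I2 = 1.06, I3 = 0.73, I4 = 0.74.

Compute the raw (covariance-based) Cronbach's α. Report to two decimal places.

Σσ²ᵢ = 1.68² + 1.06² + 0.73² + 0.74² = 5.0265
Covariances σ_ij = r_ij · s_i · s_j:
  σ(I1,I2) = 0.53 × 1.68 × 1.06 = 0.9438
  σ(I1,I3) = 0.20 × 1.68 × 0.73 = 0.2453
  σ(I1,I4) = 0.44 × 1.68 × 0.74 = 0.5470
  σ(I2,I3) = 0.21 × 1.06 × 0.73 = 0.1625
  σ(I2,I4) = 0.30 × 1.06 × 0.74 = 0.2353
  σ(I3,I4) = 0.37 × 0.73 × 0.74 = 0.1999
σ²_T = Σσ²ᵢ + 2·Σσ_ij = 5.0265 + 2 × 2.3338 = 9.6941
α = (4/3)·(1 − 5.0265/9.6941) = 0.64

Cronbach's α = 0.64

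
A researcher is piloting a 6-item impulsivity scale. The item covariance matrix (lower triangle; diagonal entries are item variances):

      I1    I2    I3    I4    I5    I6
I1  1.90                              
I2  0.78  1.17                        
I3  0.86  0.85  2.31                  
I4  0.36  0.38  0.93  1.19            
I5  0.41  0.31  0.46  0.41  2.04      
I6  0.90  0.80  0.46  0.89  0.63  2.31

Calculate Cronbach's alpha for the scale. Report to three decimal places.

Cronbach's alpha = 0.760

ΣVar(i) = 1.90 + 1.17 + 2.31 + 1.19 + 2.04 + 2.31 = 10.92
Σ_{i<j} σ_ij = 9.43
σ²_total = 10.92 + 2 × 9.43 = 29.78
α = (k/(k−1))·(1 − ΣVar(i)/σ²_total) = (6/5)·(1 − 10.92/29.78) = 0.760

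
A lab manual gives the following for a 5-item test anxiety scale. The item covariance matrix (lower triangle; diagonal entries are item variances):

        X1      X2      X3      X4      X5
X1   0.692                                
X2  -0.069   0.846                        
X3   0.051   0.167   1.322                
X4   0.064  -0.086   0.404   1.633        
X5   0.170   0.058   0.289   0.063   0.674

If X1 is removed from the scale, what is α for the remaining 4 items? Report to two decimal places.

Remaining items: X2, X3, X4, X5 (k = 4).
ΣVar(i) = 0.846 + 1.322 + 1.633 + 0.674 = 4.475
total variance = 4.475 + 2 × 0.895 = 6.265
α (item deleted) = (4/3)·(1 − 4.475/6.265) = 0.38

α = 0.38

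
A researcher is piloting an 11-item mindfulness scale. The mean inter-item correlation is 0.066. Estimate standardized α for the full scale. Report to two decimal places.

α = 0.44

Standardized α = k·r̄ / (1 + (k−1)·r̄) = 11 × 0.066 / (1 + 10 × 0.066)
  = 0.7260 / 1.6600 = 0.44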